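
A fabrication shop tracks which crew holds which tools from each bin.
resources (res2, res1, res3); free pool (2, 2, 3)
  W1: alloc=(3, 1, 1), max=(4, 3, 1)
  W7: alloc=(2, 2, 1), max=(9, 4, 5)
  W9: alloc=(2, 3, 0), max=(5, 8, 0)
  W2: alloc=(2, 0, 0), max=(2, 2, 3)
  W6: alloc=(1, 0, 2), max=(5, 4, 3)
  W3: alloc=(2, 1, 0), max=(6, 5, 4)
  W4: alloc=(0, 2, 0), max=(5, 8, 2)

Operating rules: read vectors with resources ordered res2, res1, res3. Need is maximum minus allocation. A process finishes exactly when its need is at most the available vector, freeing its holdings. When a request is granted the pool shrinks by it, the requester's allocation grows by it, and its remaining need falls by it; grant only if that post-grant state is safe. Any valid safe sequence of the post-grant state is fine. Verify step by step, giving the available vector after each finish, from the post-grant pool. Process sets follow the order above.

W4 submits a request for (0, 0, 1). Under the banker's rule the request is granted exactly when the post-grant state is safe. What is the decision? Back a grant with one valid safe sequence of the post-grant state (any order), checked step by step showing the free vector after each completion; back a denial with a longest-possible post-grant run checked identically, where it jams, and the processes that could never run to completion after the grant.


DENY — the pretend-granted state is unsafe.
Key observation: after W1, W2 the pool peaks at (7, 3, 3), and each blocked process is short somewhere: W7 on res3; W9 on res1; W6 on res1; W3 on res1, res3; W4 on res1.
After a pretend grant, a maximal execution: W1, W2 — then nothing else fits. Verifying each step:
  pool = (2, 2, 2)
  run W1 (needs (1, 2, 0), free (2, 2, 2)); after release of (3, 1, 1) the pool is (5, 3, 3)
  run W2 (needs (0, 2, 3), free (5, 3, 3)); after release of (2, 0, 0) the pool is (7, 3, 3)
  blocked: W7 wants (7, 2, 4), pool (7, 3, 3) — not enough res3
  blocked: W9 wants (3, 5, 0), pool (7, 3, 3) — not enough res1
  blocked: W6 wants (4, 4, 1), pool (7, 3, 3) — not enough res1
  blocked: W3 wants (4, 4, 4), pool (7, 3, 3) — not enough res1 and res3
  blocked: W4 wants (5, 6, 1), pool (7, 3, 3) — not enough res1
Processes that could never finish after the grant: W7, W9, W6, W3 and W4.


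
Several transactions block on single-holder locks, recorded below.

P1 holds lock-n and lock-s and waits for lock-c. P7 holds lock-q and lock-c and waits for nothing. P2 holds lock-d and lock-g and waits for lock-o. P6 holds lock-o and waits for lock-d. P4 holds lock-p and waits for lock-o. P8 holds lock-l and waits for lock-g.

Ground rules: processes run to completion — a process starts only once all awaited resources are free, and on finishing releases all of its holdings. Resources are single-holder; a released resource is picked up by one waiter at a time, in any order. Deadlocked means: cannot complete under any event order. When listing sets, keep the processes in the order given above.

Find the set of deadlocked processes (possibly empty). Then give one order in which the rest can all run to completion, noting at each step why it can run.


Deadlocked set: P2, P6, P4 and P8.
Key observation: P2 -> P6 -> P2 is a circular wait — nothing in it can go first; P4 and P8 wait into the deadlock from upstream.
The rest can finish in the order P7, P1.
Verifying each step:
  run P7 (it waits on nothing); releases lock-q and lock-c
  P1 waits on lock-c — all released -> runs and releases lock-n and lock-s


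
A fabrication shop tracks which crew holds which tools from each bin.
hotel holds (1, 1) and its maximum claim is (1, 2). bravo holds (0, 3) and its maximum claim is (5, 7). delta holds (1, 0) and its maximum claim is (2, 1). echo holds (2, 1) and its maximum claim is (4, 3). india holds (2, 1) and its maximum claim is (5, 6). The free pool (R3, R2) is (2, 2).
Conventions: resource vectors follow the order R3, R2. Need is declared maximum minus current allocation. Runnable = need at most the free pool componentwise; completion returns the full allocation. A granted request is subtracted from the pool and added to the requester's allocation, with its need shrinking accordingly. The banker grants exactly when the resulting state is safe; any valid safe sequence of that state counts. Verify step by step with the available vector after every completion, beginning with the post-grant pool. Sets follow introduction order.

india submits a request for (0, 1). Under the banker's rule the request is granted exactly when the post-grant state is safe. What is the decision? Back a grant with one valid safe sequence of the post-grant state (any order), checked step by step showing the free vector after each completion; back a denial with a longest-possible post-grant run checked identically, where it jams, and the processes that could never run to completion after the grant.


DENY — the pretend-granted state is unsafe.
Key observation: hotel, delta, echo can finish, but then (6, 3) is all there is, and the blocked group's R2 demands exceed it.
Pretend the grant happened; the run hotel, delta, echo goes as far as possible. Step-by-step check:
  pool = (2, 1)
  hotel: need (0, 1) fits (2, 1); releases (1, 1), pool now (3, 2)
  delta: need (1, 1) fits (3, 2); releases (1, 0), pool now (4, 2)
  echo: need (2, 2) fits (4, 2); releases (2, 1), pool now (6, 3)
  blocked: bravo wants (5, 4), pool (6, 3) — not enough R2
  blocked: india wants (3, 4), pool (6, 3) — not enough R2
Processes that could never finish after the grant: bravo and india.


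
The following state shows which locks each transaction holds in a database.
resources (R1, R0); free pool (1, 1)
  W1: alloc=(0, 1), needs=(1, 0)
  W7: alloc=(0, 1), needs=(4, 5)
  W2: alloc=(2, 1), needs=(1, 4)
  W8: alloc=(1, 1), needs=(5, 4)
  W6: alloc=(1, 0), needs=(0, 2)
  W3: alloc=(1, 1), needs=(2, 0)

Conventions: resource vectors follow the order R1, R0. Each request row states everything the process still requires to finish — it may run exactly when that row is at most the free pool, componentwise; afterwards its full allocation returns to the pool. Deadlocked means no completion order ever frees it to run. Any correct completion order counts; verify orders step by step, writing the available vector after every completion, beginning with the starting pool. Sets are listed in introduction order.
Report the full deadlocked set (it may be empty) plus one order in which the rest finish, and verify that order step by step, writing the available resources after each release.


The deadlocked set is W7, W2 and W8.
Key observation: R0 is the bottleneck — with W1, W6, W3 done the pool holds (3, 3), short of every remaining need.
The rest can finish in the order W1, W6, W3. Step-by-step check:
  pool = (1, 1)
  W1: need (1, 0) fits (1, 1); releases (0, 1), pool now (1, 2)
  W6: need (0, 2) fits (1, 2); releases (1, 0), pool now (2, 2)
  W3: need (2, 0) fits (2, 2); releases (1, 1), pool now (3, 3)
None of the blocked processes ever fits:
  W7 still needs (4, 5) but only (3, 3) is free — short on R1 and R0
  W2 still needs (1, 4) but only (3, 3) is free — short on R0
  W8 still needs (5, 4) but only (3, 3) is free — short on R1 and R0


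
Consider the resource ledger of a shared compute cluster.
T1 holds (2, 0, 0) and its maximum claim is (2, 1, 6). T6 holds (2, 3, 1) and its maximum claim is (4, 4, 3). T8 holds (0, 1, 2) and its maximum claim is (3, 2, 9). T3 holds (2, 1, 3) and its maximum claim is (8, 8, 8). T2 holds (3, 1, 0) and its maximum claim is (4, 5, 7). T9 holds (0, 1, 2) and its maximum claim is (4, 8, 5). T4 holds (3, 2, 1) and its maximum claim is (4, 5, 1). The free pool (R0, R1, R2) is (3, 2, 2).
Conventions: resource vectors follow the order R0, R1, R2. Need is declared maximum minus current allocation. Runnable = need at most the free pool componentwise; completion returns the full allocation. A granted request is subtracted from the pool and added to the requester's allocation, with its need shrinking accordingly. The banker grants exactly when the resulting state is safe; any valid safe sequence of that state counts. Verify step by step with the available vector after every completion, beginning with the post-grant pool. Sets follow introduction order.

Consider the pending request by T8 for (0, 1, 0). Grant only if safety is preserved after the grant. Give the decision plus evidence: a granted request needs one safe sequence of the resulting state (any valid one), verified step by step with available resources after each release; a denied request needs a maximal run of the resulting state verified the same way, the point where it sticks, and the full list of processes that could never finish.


DENY. Granting would leave the state unsafe.
Key observation: after T6, T4 the pool peaks at (8, 6, 4), and each blocked process is short somewhere: T1 on R2; T8 on R2; T3 on R1, R2; T2 on R2; T9 on R1.
Pretend the grant happened; the run T6, T4 goes as far as possible. Step-by-step check:
  pool = (3, 1, 2)
  run T6 (needs (2, 1, 2), free (3, 1, 2)); after release of (2, 3, 1) the pool is (5, 4, 3)
  run T4 (needs (1, 3, 0), free (5, 4, 3)); after release of (3, 2, 1) the pool is (8, 6, 4)
  blocked: T1 wants (0, 1, 6), pool (8, 6, 4) — not enough R2
  blocked: T8 wants (3, 0, 7), pool (8, 6, 4) — not enough R2
  blocked: T3 wants (6, 7, 5), pool (8, 6, 4) — not enough R1 and R2
  blocked: T2 wants (1, 4, 7), pool (8, 6, 4) — not enough R2
  blocked: T9 wants (4, 7, 3), pool (8, 6, 4) — not enough R1
Post-grant, the permanently blocked set is T1, T8, T3, T2 and T9.


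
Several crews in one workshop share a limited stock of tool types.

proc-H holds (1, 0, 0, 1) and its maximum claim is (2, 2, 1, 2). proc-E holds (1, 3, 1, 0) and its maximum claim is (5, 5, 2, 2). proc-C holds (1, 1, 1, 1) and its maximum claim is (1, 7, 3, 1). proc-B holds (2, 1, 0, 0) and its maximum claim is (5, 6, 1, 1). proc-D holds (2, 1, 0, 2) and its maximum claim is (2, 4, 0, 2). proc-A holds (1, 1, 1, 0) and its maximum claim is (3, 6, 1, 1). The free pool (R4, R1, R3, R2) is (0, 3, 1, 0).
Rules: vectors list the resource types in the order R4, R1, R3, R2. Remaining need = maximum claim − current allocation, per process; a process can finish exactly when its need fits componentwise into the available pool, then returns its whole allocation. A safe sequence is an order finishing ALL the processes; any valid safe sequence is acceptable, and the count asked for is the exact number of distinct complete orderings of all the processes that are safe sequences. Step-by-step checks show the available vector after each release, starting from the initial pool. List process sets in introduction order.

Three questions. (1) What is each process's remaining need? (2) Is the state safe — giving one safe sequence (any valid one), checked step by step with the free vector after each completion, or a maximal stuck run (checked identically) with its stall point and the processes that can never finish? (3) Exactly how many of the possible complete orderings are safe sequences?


(1) Need matrix, components ordered R4, R1, R3, R2:
  proc-H: (1, 2, 1, 1)
  proc-E: (4, 2, 1, 2)
  proc-C: (0, 6, 2, 0)
  proc-B: (3, 5, 1, 1)
  proc-D: (0, 3, 0, 0)
  proc-A: (2, 5, 0, 1)
(2) UNSAFE.
Key observation: after proc-D, proc-H the pool peaks at (3, 4, 1, 3), and each blocked process is short somewhere: proc-E on R4; proc-C on R1, R3; proc-B on R1; proc-A on R1.
The run proc-D, proc-H cannot be extended any further. Verifying each step:
  pool = (0, 3, 1, 0)
  run proc-D (needs (0, 3, 0, 0), free (0, 3, 1, 0)); after release of (2, 1, 0, 2) the pool is (2, 4, 1, 2)
  run proc-H (needs (1, 2, 1, 1), free (2, 4, 1, 2)); after release of (1, 0, 0, 1) the pool is (3, 4, 1, 3)
  proc-E still needs (4, 2, 1, 2) but only (3, 4, 1, 3) is free — short on R4
  proc-C still needs (0, 6, 2, 0) but only (3, 4, 1, 3) is free — short on R1 and R3
  proc-B still needs (3, 5, 1, 1) but only (3, 4, 1, 3) is free — short on R1
  proc-A still needs (2, 5, 0, 1) but only (3, 4, 1, 3) is free — short on R1
Processes that can never finish: proc-E, proc-C, proc-B and proc-A.
(3) Precisely 0 of the possible complete orderings are safe sequences.


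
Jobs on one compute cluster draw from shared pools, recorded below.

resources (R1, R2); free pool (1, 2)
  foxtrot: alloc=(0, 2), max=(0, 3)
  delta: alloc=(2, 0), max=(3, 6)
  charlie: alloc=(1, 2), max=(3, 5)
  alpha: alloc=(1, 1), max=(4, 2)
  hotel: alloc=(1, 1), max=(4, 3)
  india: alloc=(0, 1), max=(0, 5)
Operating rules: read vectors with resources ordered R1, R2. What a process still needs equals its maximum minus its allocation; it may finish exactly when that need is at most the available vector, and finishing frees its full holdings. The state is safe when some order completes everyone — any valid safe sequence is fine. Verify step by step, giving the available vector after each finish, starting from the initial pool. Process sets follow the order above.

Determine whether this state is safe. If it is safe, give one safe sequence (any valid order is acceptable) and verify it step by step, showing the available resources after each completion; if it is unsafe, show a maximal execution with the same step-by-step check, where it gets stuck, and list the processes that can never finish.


The state is UNSAFE.
Key observation: after foxtrot, india the pool peaks at (1, 5), and each blocked process is short somewhere: delta on R2; charlie on R1; alpha on R1; hotel on R1.
A maximal execution: foxtrot, india — then nothing else fits. Walking it through:
  pool = (1, 2)
  run foxtrot (needs (0, 1), free (1, 2)); after release of (0, 2) the pool is (1, 4)
  run india (needs (0, 4), free (1, 4)); after release of (0, 1) the pool is (1, 5)
  delta still needs (1, 6) but only (1, 5) is free — short on R2
  charlie still needs (2, 3) but only (1, 5) is free — short on R1
  alpha still needs (3, 1) but only (1, 5) is free — short on R1
  hotel still needs (3, 2) but only (1, 5) is free — short on R1
Permanently blocked: delta, charlie, alpha and hotel.


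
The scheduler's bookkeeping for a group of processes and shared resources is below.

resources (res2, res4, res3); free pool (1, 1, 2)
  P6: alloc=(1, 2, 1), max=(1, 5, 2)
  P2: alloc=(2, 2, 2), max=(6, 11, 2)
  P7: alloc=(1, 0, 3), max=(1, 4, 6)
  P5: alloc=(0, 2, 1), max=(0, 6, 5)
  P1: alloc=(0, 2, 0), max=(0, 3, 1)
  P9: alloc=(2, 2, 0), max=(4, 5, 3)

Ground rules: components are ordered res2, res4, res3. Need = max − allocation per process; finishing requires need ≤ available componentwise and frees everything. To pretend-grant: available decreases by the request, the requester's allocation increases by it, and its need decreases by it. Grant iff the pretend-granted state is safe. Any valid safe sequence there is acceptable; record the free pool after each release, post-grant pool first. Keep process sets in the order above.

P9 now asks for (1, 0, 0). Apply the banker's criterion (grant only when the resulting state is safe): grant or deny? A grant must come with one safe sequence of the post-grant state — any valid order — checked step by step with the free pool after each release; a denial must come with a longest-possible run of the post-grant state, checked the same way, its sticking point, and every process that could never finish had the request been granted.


GRANT — the state after the grant stays safe, e.g. via P1, P6, P7, P5, P9, P2.
Key observation: the transfer keeps a workable pool ((0, 1, 2)); P1 starts the safe sequence.
Verifying the post-grant state step by step:
  pool = (0, 1, 2)
  P1: need (0, 1, 1) fits (0, 1, 2); releases (0, 2, 0), pool now (0, 3, 2)
  P6: need (0, 3, 1) fits (0, 3, 2); releases (1, 2, 1), pool now (1, 5, 3)
  P7: need (0, 4, 3) fits (1, 5, 3); releases (1, 0, 3), pool now (2, 5, 6)
  P5: need (0, 4, 4) fits (2, 5, 6); releases (0, 2, 1), pool now (2, 7, 7)
  P9: need (1, 3, 3) fits (2, 7, 7); releases (3, 2, 0), pool now (5, 9, 7)
  P2: need (4, 9, 0) fits (5, 9, 7); releases (2, 2, 2), pool now (7, 11, 9)


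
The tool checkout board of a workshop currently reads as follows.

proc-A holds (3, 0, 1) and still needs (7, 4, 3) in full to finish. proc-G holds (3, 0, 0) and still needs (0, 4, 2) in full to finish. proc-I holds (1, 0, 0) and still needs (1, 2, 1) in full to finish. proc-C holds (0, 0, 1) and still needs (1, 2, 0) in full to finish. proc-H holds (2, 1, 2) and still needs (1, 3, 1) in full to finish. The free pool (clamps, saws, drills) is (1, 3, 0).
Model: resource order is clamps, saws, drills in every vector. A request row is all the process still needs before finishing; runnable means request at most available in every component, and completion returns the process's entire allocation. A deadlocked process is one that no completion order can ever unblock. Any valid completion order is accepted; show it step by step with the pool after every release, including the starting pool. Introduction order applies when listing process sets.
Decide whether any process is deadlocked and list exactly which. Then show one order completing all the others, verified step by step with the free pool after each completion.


The deadlocked set is empty.
Key observation: there is always a runnable process — proc-C first — so the state unwinds completely.
One completion order for the rest: proc-C, proc-H, proc-I, proc-G, proc-A. Walking it through:
  pool = (1, 3, 0)
  proc-C: need (1, 2, 0) fits (1, 3, 0); releases (0, 0, 1), pool now (1, 3, 1)
  proc-H: need (1, 3, 1) fits (1, 3, 1); releases (2, 1, 2), pool now (3, 4, 3)
  proc-I: need (1, 2, 1) fits (3, 4, 3); releases (1, 0, 0), pool now (4, 4, 3)
  proc-G: need (0, 4, 2) fits (4, 4, 3); releases (3, 0, 0), pool now (7, 4, 3)
  proc-A: need (7, 4, 3) fits (7, 4, 3); releases (3, 0, 1), pool now (10, 4, 4)


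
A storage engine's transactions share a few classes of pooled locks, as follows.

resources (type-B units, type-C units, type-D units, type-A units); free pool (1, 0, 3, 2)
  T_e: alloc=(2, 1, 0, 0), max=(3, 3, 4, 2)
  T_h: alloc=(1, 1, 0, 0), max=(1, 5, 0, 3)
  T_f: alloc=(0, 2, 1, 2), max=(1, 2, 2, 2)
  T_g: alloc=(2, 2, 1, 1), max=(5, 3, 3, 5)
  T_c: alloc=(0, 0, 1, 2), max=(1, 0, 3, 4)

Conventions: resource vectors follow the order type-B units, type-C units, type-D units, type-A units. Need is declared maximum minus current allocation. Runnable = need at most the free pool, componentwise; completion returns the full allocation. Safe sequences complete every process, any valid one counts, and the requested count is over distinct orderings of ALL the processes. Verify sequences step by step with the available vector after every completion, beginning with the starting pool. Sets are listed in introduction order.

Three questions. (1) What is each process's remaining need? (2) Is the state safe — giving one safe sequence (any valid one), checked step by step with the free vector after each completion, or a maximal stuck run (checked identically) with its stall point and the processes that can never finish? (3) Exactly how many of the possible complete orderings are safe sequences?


(1) Outstanding need per process (order type-B units, type-C units, type-D units, type-A units):
  T_e: (1, 2, 4, 2)
  T_h: (0, 4, 0, 3)
  T_f: (1, 0, 1, 0)
  T_g: (3, 1, 2, 4)
  T_c: (1, 0, 2, 2)
(2) SAFE, for example via the order T_f, T_c, T_e, T_g, T_h.
Key observation: at T_f the run first touches a limit — (1, 0, 1, 0) against (1, 0, 3, 2), exact on a resource it actually requests.
Verifying each step:
  pool = (1, 0, 3, 2)
  run T_f (needs (1, 0, 1, 0), free (1, 0, 3, 2)); after release of (0, 2, 1, 2) the pool is (1, 2, 4, 4)
  run T_c (needs (1, 0, 2, 2), free (1, 2, 4, 4)); after release of (0, 0, 1, 2) the pool is (1, 2, 5, 6)
  run T_e (needs (1, 2, 4, 2), free (1, 2, 5, 6)); after release of (2, 1, 0, 0) the pool is (3, 3, 5, 6)
  run T_g (needs (3, 1, 2, 4), free (3, 3, 5, 6)); after release of (2, 2, 1, 1) the pool is (5, 5, 6, 7)
  run T_h (needs (0, 4, 0, 3), free (5, 5, 6, 7)); after release of (1, 1, 0, 0) the pool is (6, 6, 6, 7)
(3) Precisely 5 of the possible complete orderings are safe sequences.


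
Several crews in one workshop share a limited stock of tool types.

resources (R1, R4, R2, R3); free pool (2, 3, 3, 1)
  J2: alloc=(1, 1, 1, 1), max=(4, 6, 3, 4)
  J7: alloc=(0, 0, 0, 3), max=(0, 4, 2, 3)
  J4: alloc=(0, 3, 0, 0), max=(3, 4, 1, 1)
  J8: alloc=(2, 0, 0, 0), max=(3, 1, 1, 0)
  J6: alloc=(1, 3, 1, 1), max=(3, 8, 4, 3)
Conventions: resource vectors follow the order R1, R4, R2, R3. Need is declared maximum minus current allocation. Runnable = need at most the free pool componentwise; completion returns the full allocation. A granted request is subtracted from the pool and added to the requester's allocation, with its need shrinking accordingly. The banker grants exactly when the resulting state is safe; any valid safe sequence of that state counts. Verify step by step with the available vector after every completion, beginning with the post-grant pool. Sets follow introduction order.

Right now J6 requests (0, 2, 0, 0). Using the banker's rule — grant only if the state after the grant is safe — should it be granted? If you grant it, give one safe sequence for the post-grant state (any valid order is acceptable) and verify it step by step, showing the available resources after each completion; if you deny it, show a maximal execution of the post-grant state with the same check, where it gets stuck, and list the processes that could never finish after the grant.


GRANT: granting preserves safety; a valid post-grant sequence is J8, J4, J7, J6, J2.
Key observation: the transfer keeps a workable pool ((2, 1, 3, 1)); J8 starts the safe sequence.
Verifying the post-grant state step by step:
  pool = (2, 1, 3, 1)
  J8: need (1, 1, 1, 0) fits (2, 1, 3, 1); releases (2, 0, 0, 0), pool now (4, 1, 3, 1)
  J4: need (3, 1, 1, 1) fits (4, 1, 3, 1); releases (0, 3, 0, 0), pool now (4, 4, 3, 1)
  J7: need (0, 4, 2, 0) fits (4, 4, 3, 1); releases (0, 0, 0, 3), pool now (4, 4, 3, 4)
  J6: need (2, 3, 3, 2) fits (4, 4, 3, 4); releases (1, 5, 1, 1), pool now (5, 9, 4, 5)
  J2: need (3, 5, 2, 3) fits (5, 9, 4, 5); releases (1, 1, 1, 1), pool now (6, 10, 5, 6)


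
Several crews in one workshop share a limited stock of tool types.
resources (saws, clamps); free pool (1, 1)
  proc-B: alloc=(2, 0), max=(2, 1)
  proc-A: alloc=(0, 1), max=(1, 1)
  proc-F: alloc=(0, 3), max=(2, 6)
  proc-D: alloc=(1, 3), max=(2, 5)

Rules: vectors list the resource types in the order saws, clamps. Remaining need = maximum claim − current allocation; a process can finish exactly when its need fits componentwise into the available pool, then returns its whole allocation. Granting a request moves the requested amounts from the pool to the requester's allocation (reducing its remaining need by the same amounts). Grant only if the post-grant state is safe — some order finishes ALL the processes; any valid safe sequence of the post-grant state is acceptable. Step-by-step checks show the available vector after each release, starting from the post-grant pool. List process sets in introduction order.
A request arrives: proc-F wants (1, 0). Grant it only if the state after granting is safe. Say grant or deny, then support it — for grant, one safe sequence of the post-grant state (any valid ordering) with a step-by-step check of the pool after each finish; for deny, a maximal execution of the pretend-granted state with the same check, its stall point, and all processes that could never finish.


GRANT: granting preserves safety; a valid post-grant sequence is proc-B, proc-A, proc-D, proc-F.
Key observation: the grant leaves (0, 1) free — enough for proc-B, whose release restarts the cascade.
Step-by-step check of the post-grant state:
  pool = (0, 1)
  proc-B needs (0, 1) <= (0, 1) -> finishes; pool += (2, 0) = (2, 1)
  proc-A needs (1, 0) <= (2, 1) -> finishes; pool += (0, 1) = (2, 2)
  proc-D needs (1, 2) <= (2, 2) -> finishes; pool += (1, 3) = (3, 5)
  proc-F needs (1, 3) <= (3, 5) -> finishes; pool += (1, 3) = (4, 8)


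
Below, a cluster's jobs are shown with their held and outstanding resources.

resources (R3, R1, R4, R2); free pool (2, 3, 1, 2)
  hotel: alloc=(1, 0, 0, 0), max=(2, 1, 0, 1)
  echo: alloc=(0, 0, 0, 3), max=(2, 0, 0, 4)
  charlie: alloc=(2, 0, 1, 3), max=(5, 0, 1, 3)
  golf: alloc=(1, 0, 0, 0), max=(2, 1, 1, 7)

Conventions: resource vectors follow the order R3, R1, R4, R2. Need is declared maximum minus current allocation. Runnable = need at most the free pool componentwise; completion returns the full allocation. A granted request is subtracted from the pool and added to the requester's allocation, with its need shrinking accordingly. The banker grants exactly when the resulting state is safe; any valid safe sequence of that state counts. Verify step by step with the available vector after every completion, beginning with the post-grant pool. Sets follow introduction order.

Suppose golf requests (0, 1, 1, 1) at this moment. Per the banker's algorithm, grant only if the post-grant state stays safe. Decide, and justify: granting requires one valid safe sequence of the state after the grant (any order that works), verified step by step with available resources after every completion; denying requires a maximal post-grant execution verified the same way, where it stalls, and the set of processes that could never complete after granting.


GRANT: granting preserves safety; a valid post-grant sequence is echo, hotel, charlie, golf.
Key observation: granting shrinks the pool to (2, 2, 0, 1), yet echo still fits and the chain goes through.
Verifying the post-grant state step by step:
  pool = (2, 2, 0, 1)
  run echo (needs (2, 0, 0, 1), free (2, 2, 0, 1)); after release of (0, 0, 0, 3) the pool is (2, 2, 0, 4)
  run hotel (needs (1, 1, 0, 1), free (2, 2, 0, 4)); after release of (1, 0, 0, 0) the pool is (3, 2, 0, 4)
  run charlie (needs (3, 0, 0, 0), free (3, 2, 0, 4)); after release of (2, 0, 1, 3) the pool is (5, 2, 1, 7)
  run golf (needs (1, 0, 0, 6), free (5, 2, 1, 7)); after release of (1, 1, 1, 1) the pool is (6, 3, 2, 8)


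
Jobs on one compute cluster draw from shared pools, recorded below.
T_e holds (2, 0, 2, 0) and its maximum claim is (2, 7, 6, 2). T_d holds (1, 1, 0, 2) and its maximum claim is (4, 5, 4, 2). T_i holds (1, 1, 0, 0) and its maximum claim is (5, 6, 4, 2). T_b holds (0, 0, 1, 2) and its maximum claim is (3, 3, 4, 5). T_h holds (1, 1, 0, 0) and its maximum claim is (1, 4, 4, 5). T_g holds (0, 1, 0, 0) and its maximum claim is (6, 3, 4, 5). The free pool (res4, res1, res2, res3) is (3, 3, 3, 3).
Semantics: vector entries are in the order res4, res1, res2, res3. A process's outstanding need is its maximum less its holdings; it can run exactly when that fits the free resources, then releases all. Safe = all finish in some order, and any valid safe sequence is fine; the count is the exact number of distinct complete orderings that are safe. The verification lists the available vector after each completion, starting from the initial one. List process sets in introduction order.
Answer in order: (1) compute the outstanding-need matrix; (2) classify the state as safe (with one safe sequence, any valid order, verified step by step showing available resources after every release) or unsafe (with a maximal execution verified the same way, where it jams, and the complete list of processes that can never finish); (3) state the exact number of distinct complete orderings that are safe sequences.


(1) Need matrix, components ordered res4, res1, res2, res3:
  T_e: (0, 7, 4, 2)
  T_d: (3, 4, 4, 0)
  T_i: (4, 5, 4, 2)
  T_b: (3, 3, 3, 3)
  T_h: (0, 3, 4, 5)
  T_g: (6, 2, 4, 5)
(2) SAFE — a valid safe sequence is T_b, T_h, T_d, T_i, T_g, T_e.
Key observation: reading the order forward, T_b is the first process whose need (3, 3, 3, 3) meets the free pool (3, 3, 3, 3) exactly on a resource it requests.
Check, step by step:
  pool = (3, 3, 3, 3)
  T_b: need (3, 3, 3, 3) fits (3, 3, 3, 3); releases (0, 0, 1, 2), pool now (3, 3, 4, 5)
  T_h: need (0, 3, 4, 5) fits (3, 3, 4, 5); releases (1, 1, 0, 0), pool now (4, 4, 4, 5)
  T_d: need (3, 4, 4, 0) fits (4, 4, 4, 5); releases (1, 1, 0, 2), pool now (5, 5, 4, 7)
  T_i: need (4, 5, 4, 2) fits (5, 5, 4, 7); releases (1, 1, 0, 0), pool now (6, 6, 4, 7)
  T_g: need (6, 2, 4, 5) fits (6, 6, 4, 7); releases (0, 1, 0, 0), pool now (6, 7, 4, 7)
  T_e: need (0, 7, 4, 2) fits (6, 7, 4, 7); releases (2, 0, 2, 0), pool now (8, 7, 6, 7)
(3) Precisely 1 of the possible complete orderings is a safe sequence.


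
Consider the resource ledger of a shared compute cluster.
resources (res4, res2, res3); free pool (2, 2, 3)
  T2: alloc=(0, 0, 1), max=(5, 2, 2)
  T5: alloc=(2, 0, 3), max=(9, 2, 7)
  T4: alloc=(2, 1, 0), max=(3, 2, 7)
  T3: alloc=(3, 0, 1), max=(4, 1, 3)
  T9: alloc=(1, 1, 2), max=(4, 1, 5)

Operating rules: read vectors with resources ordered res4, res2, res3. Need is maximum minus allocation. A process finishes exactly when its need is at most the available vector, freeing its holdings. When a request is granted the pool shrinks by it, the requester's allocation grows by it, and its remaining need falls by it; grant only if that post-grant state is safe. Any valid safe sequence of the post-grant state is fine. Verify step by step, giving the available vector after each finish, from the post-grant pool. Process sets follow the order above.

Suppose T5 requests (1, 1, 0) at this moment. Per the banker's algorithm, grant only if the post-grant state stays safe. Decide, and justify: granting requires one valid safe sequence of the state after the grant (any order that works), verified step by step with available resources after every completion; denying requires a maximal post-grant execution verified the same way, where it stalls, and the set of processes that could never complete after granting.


GRANT. The post-grant state is safe; one safe sequence: T3, T9, T2, T4, T5.
Key observation: with (1, 1, 3) left after the transfer, T3 can run at once — the state stays safe.
Check on the post-grant state, step by step:
  pool = (1, 1, 3)
  run T3 (needs (1, 1, 2), free (1, 1, 3)); after release of (3, 0, 1) the pool is (4, 1, 4)
  run T9 (needs (3, 0, 3), free (4, 1, 4)); after release of (1, 1, 2) the pool is (5, 2, 6)
  run T2 (needs (5, 2, 1), free (5, 2, 6)); after release of (0, 0, 1) the pool is (5, 2, 7)
  run T4 (needs (1, 1, 7), free (5, 2, 7)); after release of (2, 1, 0) the pool is (7, 3, 7)
  run T5 (needs (6, 1, 4), free (7, 3, 7)); after release of (3, 1, 3) the pool is (10, 4, 10)


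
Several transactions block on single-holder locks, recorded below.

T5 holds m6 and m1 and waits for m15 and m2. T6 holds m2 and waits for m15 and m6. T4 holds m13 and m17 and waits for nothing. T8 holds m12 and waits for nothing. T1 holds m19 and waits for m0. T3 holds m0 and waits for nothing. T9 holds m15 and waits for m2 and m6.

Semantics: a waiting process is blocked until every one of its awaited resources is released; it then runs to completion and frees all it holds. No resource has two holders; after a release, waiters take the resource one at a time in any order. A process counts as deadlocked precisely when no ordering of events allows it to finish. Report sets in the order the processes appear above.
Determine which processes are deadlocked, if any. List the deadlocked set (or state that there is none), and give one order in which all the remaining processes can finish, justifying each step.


The deadlocked set is T5, T6 and T9.
Key observation: the wait chain closes on itself along T5 -> T6 -> T5; T9 is caught in further circular waits.
The rest can finish in the order T8, T3, T1, T4.
Check, step by step:
  run T8 (it waits on nothing); releases m12
  run T3 (it waits on nothing); releases m0
  T1: everything it awaited (m0) is free; runs, freeing m19
  run T4 (it waits on nothing); releases m13 and m17


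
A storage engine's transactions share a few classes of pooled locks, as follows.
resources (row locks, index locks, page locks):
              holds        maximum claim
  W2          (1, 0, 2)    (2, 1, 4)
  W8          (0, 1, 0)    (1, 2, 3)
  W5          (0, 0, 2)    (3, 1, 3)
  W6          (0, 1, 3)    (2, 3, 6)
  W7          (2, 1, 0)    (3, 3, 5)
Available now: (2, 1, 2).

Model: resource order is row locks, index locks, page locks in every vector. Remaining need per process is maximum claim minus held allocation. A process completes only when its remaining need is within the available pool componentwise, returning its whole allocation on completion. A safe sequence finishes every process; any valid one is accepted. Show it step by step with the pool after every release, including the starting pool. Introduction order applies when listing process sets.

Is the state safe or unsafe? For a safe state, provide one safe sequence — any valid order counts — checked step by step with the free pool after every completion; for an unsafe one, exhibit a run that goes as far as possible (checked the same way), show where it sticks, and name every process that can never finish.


SAFE, for example via the order W2, W8, W5, W7, W6.
Key observation: at W2 the run first touches a limit — (1, 1, 2) against (2, 1, 2), exact on a resource it actually requests.
Check, step by step:
  pool = (2, 1, 2)
  run W2 (needs (1, 1, 2), free (2, 1, 2)); after release of (1, 0, 2) the pool is (3, 1, 4)
  run W8 (needs (1, 1, 3), free (3, 1, 4)); after release of (0, 1, 0) the pool is (3, 2, 4)
  run W5 (needs (3, 1, 1), free (3, 2, 4)); after release of (0, 0, 2) the pool is (3, 2, 6)
  run W7 (needs (1, 2, 5), free (3, 2, 6)); after release of (2, 1, 0) the pool is (5, 3, 6)
  run W6 (needs (2, 2, 3), free (5, 3, 6)); after release of (0, 1, 3) the pool is (5, 4, 9)


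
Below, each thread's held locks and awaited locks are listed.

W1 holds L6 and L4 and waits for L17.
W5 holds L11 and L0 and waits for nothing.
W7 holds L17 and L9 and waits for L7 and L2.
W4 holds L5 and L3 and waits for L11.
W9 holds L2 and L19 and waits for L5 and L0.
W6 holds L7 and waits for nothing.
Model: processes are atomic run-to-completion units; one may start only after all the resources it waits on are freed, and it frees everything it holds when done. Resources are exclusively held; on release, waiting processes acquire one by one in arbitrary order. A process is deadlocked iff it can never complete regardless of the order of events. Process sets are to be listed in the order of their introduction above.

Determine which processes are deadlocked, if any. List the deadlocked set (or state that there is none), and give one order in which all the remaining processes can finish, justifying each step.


No process is deadlocked.
Key observation: the waits form no ring: some process can always run, and its releases unblock the others one by one.
A valid finishing order for the others: W5, W4, W6, W9, W7, W1.
Verifying each step:
  W5 waits on nothing -> runs at once and releases L11 and L0
  W4 waits on L11 — all released -> runs and releases L5 and L3
  W6 waits on nothing -> runs at once and releases L7
  W9 waits on L5 and L0 — all released -> runs and releases L2 and L19
  W7 waits on L7 and L2 — all released -> runs and releases L17 and L9
  W1 waits on L17 — all released -> runs and releases L6 and L4


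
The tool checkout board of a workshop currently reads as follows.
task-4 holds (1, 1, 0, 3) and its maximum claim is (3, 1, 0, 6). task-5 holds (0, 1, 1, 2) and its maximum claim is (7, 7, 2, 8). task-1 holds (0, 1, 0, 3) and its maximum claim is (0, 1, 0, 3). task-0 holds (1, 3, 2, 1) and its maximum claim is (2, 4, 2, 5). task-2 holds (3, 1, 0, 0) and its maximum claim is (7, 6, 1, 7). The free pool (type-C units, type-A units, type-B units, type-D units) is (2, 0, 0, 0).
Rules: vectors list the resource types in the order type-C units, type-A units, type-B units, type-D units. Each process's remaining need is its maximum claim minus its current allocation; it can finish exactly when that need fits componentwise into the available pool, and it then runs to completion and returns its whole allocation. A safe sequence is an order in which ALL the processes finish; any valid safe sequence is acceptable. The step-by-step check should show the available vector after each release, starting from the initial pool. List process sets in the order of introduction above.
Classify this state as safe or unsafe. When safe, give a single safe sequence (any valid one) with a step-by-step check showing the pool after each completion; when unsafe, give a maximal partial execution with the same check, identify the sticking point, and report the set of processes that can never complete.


SAFE — a valid safe sequence is task-1, task-4, task-0, task-2, task-5.
Key observation: reading the order forward, task-4 is the first process whose need (2, 0, 0, 3) meets the free pool (2, 1, 0, 3) exactly on a resource it requests.
Walking it through:
  pool = (2, 0, 0, 0)
  task-1 needs (0, 0, 0, 0) <= (2, 0, 0, 0) -> finishes; pool += (0, 1, 0, 3) = (2, 1, 0, 3)
  task-4 needs (2, 0, 0, 3) <= (2, 1, 0, 3) -> finishes; pool += (1, 1, 0, 3) = (3, 2, 0, 6)
  task-0 needs (1, 1, 0, 4) <= (3, 2, 0, 6) -> finishes; pool += (1, 3, 2, 1) = (4, 5, 2, 7)
  task-2 needs (4, 5, 1, 7) <= (4, 5, 2, 7) -> finishes; pool += (3, 1, 0, 0) = (7, 6, 2, 7)
  task-5 needs (7, 6, 1, 6) <= (7, 6, 2, 7) -> finishes; pool += (0, 1, 1, 2) = (7, 7, 3, 9)


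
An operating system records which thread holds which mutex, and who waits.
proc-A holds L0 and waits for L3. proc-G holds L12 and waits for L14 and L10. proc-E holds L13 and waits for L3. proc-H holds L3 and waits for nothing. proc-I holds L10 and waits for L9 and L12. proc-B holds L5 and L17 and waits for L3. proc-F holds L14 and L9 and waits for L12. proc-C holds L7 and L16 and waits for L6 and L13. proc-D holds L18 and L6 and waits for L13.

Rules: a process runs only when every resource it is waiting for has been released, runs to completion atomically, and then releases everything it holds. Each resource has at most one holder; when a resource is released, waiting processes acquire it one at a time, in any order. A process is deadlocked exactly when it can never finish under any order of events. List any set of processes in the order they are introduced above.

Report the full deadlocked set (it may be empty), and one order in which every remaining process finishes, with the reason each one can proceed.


Deadlocked set: proc-G, proc-I and proc-F.
Key observation: proc-G -> proc-I -> proc-G is a circular wait — nothing in it can go first; proc-F is caught in further circular waits.
A valid finishing order for the others: proc-H, proc-E, proc-D, proc-B, proc-A, proc-C.
Walking it through:
  proc-H waits on nothing -> runs at once and releases L3
  run proc-E (all its waits — L3 — are resolved); releases L13
  run proc-D (all its waits — L13 — are resolved); releases L18 and L6
  run proc-B (all its waits — L3 — are resolved); releases L5 and L17
  run proc-A (all its waits — L3 — are resolved); releases L0
  run proc-C (all its waits — L6 and L13 — are resolved); releases L7 and L16


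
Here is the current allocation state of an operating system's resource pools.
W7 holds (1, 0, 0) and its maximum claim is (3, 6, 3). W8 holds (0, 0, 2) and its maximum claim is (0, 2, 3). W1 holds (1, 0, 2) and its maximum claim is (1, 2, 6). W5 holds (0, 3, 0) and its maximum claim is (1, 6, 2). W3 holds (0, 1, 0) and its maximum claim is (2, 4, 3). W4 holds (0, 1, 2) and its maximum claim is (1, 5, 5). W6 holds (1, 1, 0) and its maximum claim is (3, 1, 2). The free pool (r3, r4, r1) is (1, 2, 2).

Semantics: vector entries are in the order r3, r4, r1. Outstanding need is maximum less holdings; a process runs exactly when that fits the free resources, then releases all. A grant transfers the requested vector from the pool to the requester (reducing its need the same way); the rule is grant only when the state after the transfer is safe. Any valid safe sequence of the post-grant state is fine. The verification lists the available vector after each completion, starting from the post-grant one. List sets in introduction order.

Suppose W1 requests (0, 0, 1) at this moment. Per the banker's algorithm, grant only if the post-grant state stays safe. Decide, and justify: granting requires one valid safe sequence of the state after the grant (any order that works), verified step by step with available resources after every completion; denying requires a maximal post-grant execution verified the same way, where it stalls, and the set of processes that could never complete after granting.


GRANT: granting preserves safety; a valid post-grant sequence is W8, W1, W6, W3, W5, W4, W7.
Key observation: post-grant, (1, 2, 1) remains, and an order beginning with W8 completes everyone.
Check on the post-grant state, step by step:
  pool = (1, 2, 1)
  W8 needs (0, 2, 1) <= (1, 2, 1) -> finishes; pool += (0, 0, 2) = (1, 2, 3)
  W1 needs (0, 2, 3) <= (1, 2, 3) -> finishes; pool += (1, 0, 3) = (2, 2, 6)
  W6 needs (2, 0, 2) <= (2, 2, 6) -> finishes; pool += (1, 1, 0) = (3, 3, 6)
  W3 needs (2, 3, 3) <= (3, 3, 6) -> finishes; pool += (0, 1, 0) = (3, 4, 6)
  W5 needs (1, 3, 2) <= (3, 4, 6) -> finishes; pool += (0, 3, 0) = (3, 7, 6)
  W4 needs (1, 4, 3) <= (3, 7, 6) -> finishes; pool += (0, 1, 2) = (3, 8, 8)
  W7 needs (2, 6, 3) <= (3, 8, 8) -> finishes; pool += (1, 0, 0) = (4, 8, 8)
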